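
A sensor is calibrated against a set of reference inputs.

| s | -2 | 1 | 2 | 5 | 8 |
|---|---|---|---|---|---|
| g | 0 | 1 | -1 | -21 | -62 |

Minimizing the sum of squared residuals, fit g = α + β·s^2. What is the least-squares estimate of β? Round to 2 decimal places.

The normal system XᵀX·[α, β]ᵀ = Xᵀg is [[5, 98]; [98, 4754]]·[α, β]ᵀ = [-83, -4496]ᵀ.
Eliminating β: 4754·(row 1) − 98·(row 2) gives 14166·α = 4754·(-83) − 98·(-4496) = 46026, so α = 2557/787.
Then β = ((-4496) − 98·(2557/787))/4754 = -797/787.

β = -1.01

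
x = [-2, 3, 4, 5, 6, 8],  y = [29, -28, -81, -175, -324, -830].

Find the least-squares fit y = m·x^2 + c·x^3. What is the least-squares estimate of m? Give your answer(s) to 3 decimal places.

Normal-equation sums: Σx^2·x^2 = 6370, Σx^2·x^3 = 44904, Σx^3·x^3 = 329314.
Right-hand side: Σx^2·y = -70591, Σx^3·y = -522991.
Normal equations: [[6370, 44904]; [44904, 329314]]·[m, c]ᵀ = [-70591, -522991]ᵀ.
det = 6370·329314 − 44904² = 81360964.
m = ((-70591)·329314 − 44904·(-522991))/81360964 = 6257455/2141078; c = (6370·(-522991) − 44904·(-70591))/81360964 = -4253537/2141078.

m = 2.923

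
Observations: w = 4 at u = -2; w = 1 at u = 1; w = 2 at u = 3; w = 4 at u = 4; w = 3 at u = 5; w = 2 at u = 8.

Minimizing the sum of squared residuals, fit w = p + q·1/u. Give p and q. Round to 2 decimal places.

p = 3.12, q = -1.95

With design matrix M, MᵀM = [[6, 169/120]; [169/120, 21301/14400]] and Mᵀw = [16, 91/60]ᵀ.
det = 6·(21301/14400) − (169/120)² = 19849/2880.
p = (16·(21301/14400) − (169/120)·(91/60))/(19849/2880) = 310058/99245; q = (6·(91/60) − (169/120)·16)/(19849/2880) = -38688/19849.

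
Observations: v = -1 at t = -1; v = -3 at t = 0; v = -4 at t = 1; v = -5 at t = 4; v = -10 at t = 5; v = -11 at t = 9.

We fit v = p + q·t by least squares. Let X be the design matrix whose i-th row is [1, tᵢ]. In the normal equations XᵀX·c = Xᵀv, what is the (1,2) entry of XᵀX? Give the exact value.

Row 1 ↔ basis 1, column 2 ↔ basis t, so (XᵀX)_{1,2} = Σᵢ t = (1)·(-1) + (1)·(0) + (1)·(1) + (1)·(4) + (1)·(5) + (1)·(9) = 18.

18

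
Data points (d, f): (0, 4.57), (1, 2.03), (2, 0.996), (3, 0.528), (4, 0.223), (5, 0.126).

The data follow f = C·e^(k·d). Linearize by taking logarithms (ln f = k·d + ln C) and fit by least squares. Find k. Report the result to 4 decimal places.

k = -0.7204

With ln fᵢ as the transformed response and dᵢ as the regressor:
Sums: Σd = 15.0000, Σ(d)² = 55.0000, Σln f = -1.9872, Σd·ln f = -17.5757.
Normal system: [[55.0000, 15.0000]; [15.0000, 6]]·[k, ln C]ᵀ = [-17.5757, -1.9872]ᵀ.
Slope k = (n·Σd·ln f − Σd·Σln f)/(n·Σ(d)² − (Σd)²) = (6·-17.5757 − 15.0000·-1.9872)/105.0000 = -0.72044; ln C = (Σln f − k·Σd)/n = 1.46991.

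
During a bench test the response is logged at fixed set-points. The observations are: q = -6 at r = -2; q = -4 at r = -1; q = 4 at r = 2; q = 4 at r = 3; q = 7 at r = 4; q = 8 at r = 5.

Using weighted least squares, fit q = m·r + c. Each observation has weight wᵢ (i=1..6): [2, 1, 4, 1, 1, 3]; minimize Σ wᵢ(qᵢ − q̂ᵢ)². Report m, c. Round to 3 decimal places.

Entries of XᵀWX: Σwᵢ·r·r = 125, Σwᵢ·r = 25, Σwᵢ·1 = 12.
For XᵀWq: Σwᵢ·r·q = 220, Σwᵢ·q = 35.
So XᵀWX·[m, c]ᵀ = XᵀWq: [[125, 25]; [25, 12]]·[m, c]ᵀ = [220, 35]ᵀ.
Eliminating c: 12·(row 1) − 25·(row 2) gives 875·m = 12·220 − 25·35 = 1765, so m = 353/175.
Then c = (35 − 25·(353/175))/12 = -9/7.

m = 2.017, c = -1.286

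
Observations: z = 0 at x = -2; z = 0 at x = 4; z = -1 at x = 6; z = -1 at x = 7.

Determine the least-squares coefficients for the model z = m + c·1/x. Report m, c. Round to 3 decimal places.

m = -0.488, c = -0.778

Normal-equation sums: Σ1 = 4, Σ1/x = 5/84, Σ1/x·1/x = 2545/7056.
Moment sums: Σz = -2, Σ1/x·z = -13/42.
Δ = 4·(2545/7056) − (5/84)² = 3385/2352.
m = ((-2)·(2545/7056) − (5/84)·(-13/42))/(3385/2352) = -992/2031; c = (4·(-13/42) − (5/84)·(-2))/(3385/2352) = -2632/3385.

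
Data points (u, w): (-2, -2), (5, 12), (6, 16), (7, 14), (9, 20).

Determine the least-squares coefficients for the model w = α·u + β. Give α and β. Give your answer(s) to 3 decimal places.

α = 1.971, β = 2.143

Compute the Gram sums: Σu·u = 195, Σu = 25, Σ1 = 5.
Right-hand side: Σu·w = 438, Σw = 60.
Δ = 195·5 − 25² = 350.
α = (438·5 − 25·60)/350 = 69/35; β = (195·60 − 25·438)/350 = 15/7.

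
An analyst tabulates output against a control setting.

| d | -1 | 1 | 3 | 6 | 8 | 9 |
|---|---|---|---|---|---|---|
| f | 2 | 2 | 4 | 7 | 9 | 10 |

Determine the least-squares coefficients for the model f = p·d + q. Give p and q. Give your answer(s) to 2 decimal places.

p = 0.87, q = 1.92

Setting ∂/∂p … = 0 gives: 192·p + 26·q = 216;  26·p + 6·q = 34.
Determinant 192·6 − 26² = 476.
p = (216·6 − 26·34)/476 = 103/119; q = (192·34 − 26·216)/476 = 228/119.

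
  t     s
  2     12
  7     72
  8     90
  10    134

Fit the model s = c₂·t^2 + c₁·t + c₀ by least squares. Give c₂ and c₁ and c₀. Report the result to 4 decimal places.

c₂ = 1.0963, c₁ = 2.0836, c₀ = 3.4624

With design matrix A, AᵀA = [[16513, 1863, 217]; [1863, 217, 27]; [217, 27, 4]] and Aᵀs = [22736, 2588, 308]ᵀ.
Row-reducing yields c₂ = 2243/2046, c₁ = 1421/682, c₀ = 322/93.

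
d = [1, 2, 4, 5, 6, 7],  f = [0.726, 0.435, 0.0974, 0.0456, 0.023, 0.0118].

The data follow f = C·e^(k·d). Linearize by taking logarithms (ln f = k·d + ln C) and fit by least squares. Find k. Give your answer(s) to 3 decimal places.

Linearized form: ln f = k·d + ln C. From the 6 transformed points,
Σd = 25.0000, Σ(d)² = 131.0000, Σln f = -14.7813, Σd·ln f = -80.4511.
Equations: 131.0000·k + 25.0000·ln C = -80.4511;  25.0000·k + 6·ln C = -14.7813.
Slope k = (n·Σd·ln f − Σd·Σln f)/(n·Σ(d)² − (Σd)²) = (6·-80.4511 − 25.0000·-14.7813)/161.0000 = -0.70294; ln C = (Σln f − k·Σd)/n = 0.46539.

k = -0.703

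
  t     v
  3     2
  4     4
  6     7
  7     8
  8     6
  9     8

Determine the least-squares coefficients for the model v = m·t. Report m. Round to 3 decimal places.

m = 0.941

Compute the Gram sums: Σt·t = 255.
Right-hand side: Σt·v = 240.
Hence m = 240 / 255 ≈ 0.941176.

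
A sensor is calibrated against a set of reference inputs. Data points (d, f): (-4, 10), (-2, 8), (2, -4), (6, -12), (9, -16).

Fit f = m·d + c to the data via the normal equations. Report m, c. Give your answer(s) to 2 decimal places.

Setting ∂/∂m … = 0 gives: 141·m + 11·c = -280;  11·m + 5·c = -14.
(Σd·d = 141, Σd = 11, Σ1 = 5, Σd·f = -280, Σf = -14.)
Determinant 141·5 − 11² = 584.
m = ((-280)·5 − 11·(-14))/584 = -623/292; c = (141·(-14) − 11·(-280))/584 = 553/292.

m = -2.13, c = 1.89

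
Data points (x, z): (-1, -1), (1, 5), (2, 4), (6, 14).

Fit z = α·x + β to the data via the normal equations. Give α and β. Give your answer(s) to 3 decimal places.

Sums needed: Σx·x = 42, Σx = 8, Σ1 = 4.
Moment sums: Σx·z = 98, Σz = 22.
So AᵀA·[α, β]ᵀ = Aᵀz: [[42, 8]; [8, 4]]·[α, β]ᵀ = [98, 22]ᵀ.
Eliminating β: 4·(row 1) − 8·(row 2) gives 104·α = 4·98 − 8·22 = 216, so α = 27/13.
Then β = (22 − 8·(27/13))/4 = 35/26.

α = 2.077, β = 1.346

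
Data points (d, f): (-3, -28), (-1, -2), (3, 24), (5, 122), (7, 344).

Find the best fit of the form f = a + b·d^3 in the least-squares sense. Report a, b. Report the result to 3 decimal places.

a = -1.983, b = 1.006

With design matrix A, AᵀA = [[5, 467]; [467, 134733]] and Aᵀf = [460, 134648]ᵀ.
Determinant 5·134733 − 467² = 455576.
a = (460·134733 − 467·134648)/455576 = -225859/113894; b = (5·134648 − 467·460)/455576 = 114605/113894.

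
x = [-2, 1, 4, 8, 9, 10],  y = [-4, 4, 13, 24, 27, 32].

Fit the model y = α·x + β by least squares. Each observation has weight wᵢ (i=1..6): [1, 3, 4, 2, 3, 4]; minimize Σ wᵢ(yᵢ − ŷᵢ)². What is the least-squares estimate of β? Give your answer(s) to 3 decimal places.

β = 1.116

Normal-equation sums: Σwᵢ·x·x = 842, Σwᵢ·x = 100, Σwᵢ·1 = 17.
Right-hand side: Σwᵢ·x·y = 2621, Σwᵢ·y = 317.
So AᵀWA·[α, β]ᵀ = AᵀWy: [[842, 100]; [100, 17]]·[α, β]ᵀ = [2621, 317]ᵀ.
det = 842·17 − 100² = 4314.
α = (2621·17 − 100·317)/4314 = 12857/4314; β = (842·317 − 100·2621)/4314 = 2407/2157.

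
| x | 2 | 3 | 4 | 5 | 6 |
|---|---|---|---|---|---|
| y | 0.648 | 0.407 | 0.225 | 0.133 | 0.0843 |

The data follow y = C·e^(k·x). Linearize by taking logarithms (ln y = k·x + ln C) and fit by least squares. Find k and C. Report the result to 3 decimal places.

Taking logs, ln y = k·x + ln C, so regress ln y on x.
Σx = 20.0000, Σ(x)² = 90.0000, Σln y = -7.3152, Σx·ln y = -34.4584.
Normal system: [[90.0000, 20.0000]; [20.0000, 5]]·[k, ln C]ᵀ = [-34.4584, -7.3152]ᵀ.
Slope k = (n·Σx·ln y − Σx·Σln y)/(n·Σ(x)² − (Σx)²) = (5·-34.4584 − 20.0000·-7.3152)/50.0000 = -0.51975; ln C = (Σln y − k·Σx)/n = 0.61594, so C = exp(0.61594) = 1.85140.

k = -0.520, C = 1.851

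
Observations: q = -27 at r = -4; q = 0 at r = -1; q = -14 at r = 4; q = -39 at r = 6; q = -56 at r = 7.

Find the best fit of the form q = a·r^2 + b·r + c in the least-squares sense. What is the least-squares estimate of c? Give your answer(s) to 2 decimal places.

Entries of MᵀM: Σr^2·r^2 = 4210, Σr^2·r = 558, Σr^2 = 118, Σr·r = 118, Σr = 12, Σ1 = 5.
For Mᵀq: Σr^2·q = -4804, Σr·q = -574, Σq = -136.
Normal equations: [[4210, 558, 118]; [558, 118, 12]; [118, 12, 5]]·[a, b, c]ᵀ = [-4804, -574, -136]ᵀ.
Inverting the 3×3 Gram matrix, [a, b, c]ᵀ = [-92725/64516, 106577/64516, 88845/32258]ᵀ.

c = 2.75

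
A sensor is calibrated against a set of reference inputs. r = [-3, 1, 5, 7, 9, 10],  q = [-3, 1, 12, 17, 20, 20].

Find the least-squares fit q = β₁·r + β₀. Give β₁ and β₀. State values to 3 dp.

β₁ = 1.964, β₀ = 1.674

Forming XᵀX = [[265, 29]; [29, 6]] and Xᵀq = [569, 67]ᵀ gives XᵀX·[β₁, β₀]ᵀ = Xᵀq.
Eliminating β₀: 6·(row 1) − 29·(row 2) gives 749·β₁ = 6·569 − 29·67 = 1471, so β₁ = 1471/749.
Then β₀ = (67 − 29·(1471/749))/6 = 1254/749.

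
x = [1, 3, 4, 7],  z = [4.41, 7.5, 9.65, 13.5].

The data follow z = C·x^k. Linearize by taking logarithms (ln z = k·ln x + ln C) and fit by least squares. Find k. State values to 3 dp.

k = 0.573

Taking logs, ln z = k·ln x + ln C, so regress ln z on ln x.
Σln x = 4.4308, Σ(ln x)² = 6.9153, Σln z = 8.3684, Σln x·ln z = 10.4209.
Equations: 6.9153·k + 4.4308·ln C = 10.4209;  4.4308·k + 4·ln C = 8.3684.
Slope k = (n·Σln x·ln z − Σln x·Σln z)/(n·Σ(ln x)² − (Σln x)²) = (4·10.4209 − 4.4308·8.3684)/8.0292 = 0.57347; ln C = (Σln z − k·Σln x)/n = 1.45687.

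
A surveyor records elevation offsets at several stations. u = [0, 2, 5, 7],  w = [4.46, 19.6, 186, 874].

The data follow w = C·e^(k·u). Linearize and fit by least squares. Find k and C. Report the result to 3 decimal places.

With ln wᵢ as the transformed response and uᵢ as the regressor:
Σu = 14.0000, Σ(u)² = 78.0000, Σln w = 16.4695, Σu·ln w = 79.4914.
Normal system: [[78.0000, 14.0000]; [14.0000, 4]]·[k, ln C]ᵀ = [79.4914, 16.4695]ᵀ.
Δ = 78.0000·4 − (14.0000)² = 116.0000; k = (79.4914·4 − 14.0000·16.4695)/116.0000 = 0.75338, ln C = (78.0000·16.4695 − 14.0000·79.4914)/116.0000 = 1.48054, so C = exp(1.48054) = 4.39531.

k = 0.753, C = 4.395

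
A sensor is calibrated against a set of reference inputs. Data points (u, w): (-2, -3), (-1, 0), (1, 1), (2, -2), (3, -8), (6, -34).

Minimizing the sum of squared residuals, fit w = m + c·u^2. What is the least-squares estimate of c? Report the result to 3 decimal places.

AᵀA·[m, c]ᵀ = Aᵀw reads: 6·m + 55·c = -46;  55·m + 1411·c = -1315.
(Σ1 = 6, Σu^2 = 55, Σu^2·u^2 = 1411, Σw = -46, Σu^2·w = -1315.)
Determinant 6·1411 − 55² = 5441.
m = ((-46)·1411 − 55·(-1315))/5441 = 7419/5441; c = (6·(-1315) − 55·(-46))/5441 = -5360/5441.

c = -0.985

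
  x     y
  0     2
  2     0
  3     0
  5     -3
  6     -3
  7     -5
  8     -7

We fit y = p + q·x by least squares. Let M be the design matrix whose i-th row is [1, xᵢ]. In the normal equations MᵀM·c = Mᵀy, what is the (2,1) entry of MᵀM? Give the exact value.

Row 2 ↔ basis x, column 1 ↔ basis 1, so (MᵀM)_{2,1} = Σᵢ x = (0)·(1) + (2)·(1) + (3)·(1) + (5)·(1) + (6)·(1) + (7)·(1) + (8)·(1) = 31.

31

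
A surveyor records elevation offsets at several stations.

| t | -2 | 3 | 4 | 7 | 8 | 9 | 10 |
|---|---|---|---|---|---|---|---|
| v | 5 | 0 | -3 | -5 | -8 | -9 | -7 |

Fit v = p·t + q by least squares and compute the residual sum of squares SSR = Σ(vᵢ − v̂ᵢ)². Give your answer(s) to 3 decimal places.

Entries of MᵀM: Σt·t = 323, Σt = 39, Σ1 = 7.
And Σt·v = -272, Σv = -27.
So MᵀM·[p, q]ᵀ = Mᵀv: [[323, 39]; [39, 7]]·[p, q]ᵀ = [-272, -27]ᵀ.
Determinant 323·7 − 39² = 740.
p = ((-272)·7 − 39·(-27))/740 = -23/20; q = (323·(-27) − 39·(-272))/740 = 51/20.
Residuals: 3/20, 9/10, -19/20, 1/2, -27/20, -6/5, 39/20; SSR = 181/20.

SSR = 9.050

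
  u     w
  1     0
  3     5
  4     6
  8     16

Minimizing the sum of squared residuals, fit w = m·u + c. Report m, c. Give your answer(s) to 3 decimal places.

Normal-equation sums: Σu·u = 90, Σu = 16, Σ1 = 4.
And Σu·w = 167, Σw = 27.
Normal equations: [[90, 16]; [16, 4]]·[m, c]ᵀ = [167, 27]ᵀ.
det = 90·4 − 16² = 104.
m = (167·4 − 16·27)/104 = 59/26; c = (90·27 − 16·167)/104 = -121/52.

m = 2.269, c = -2.327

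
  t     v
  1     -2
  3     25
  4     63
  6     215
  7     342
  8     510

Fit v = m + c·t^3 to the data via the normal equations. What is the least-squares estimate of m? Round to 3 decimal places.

m = -1.887

The normal system XᵀX·[m, c]ᵀ = Xᵀv is [[6, 1163]; [1163, 431275]]·[m, c]ᵀ = [1153, 429571]ᵀ.
det = 6·431275 − 1163² = 1235081.
m = (1153·431275 − 1163·429571)/1235081 = -2330998/1235081; c = (6·429571 − 1163·1153)/1235081 = 1236487/1235081.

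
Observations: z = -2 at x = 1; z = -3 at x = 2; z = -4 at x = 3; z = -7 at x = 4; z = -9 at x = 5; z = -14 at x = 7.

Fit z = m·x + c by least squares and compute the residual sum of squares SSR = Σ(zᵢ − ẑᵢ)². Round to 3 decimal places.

Normal-equation sums: Σx·x = 104, Σx = 22, Σ1 = 6.
Moment sums: Σx·z = -191, Σz = -39.
det = 104·6 − 22² = 140.
m = ((-191)·6 − 22·(-39))/140 = -72/35; c = (104·(-39) − 22·(-191))/140 = 73/70.
Residuals: -69/70, 1/14, 79/70, 13/70, 17/70, -9/14; SSR = 193/70.

SSR = 2.757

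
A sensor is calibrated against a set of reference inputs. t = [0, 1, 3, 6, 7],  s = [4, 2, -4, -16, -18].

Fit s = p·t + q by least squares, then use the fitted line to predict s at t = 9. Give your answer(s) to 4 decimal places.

From the data, Σt·t = 95, Σt = 17, Σ1 = 5.
For Aᵀs: Σt·s = -232, Σs = -32.
AᵀA·[p, q]ᵀ = Aᵀs becomes [[95, 17]; [17, 5]]·[p, q]ᵀ = [-232, -32]ᵀ.
Δ = 95·5 − 17² = 186.
p = ((-232)·5 − 17·(-32))/186 = -308/93; q = (95·(-32) − 17·(-232))/186 = 452/93.
At t = 9: ŝ = (-308/93)·(9) + (452/93)·(1) = -2320/93.

ŝ = -24.9462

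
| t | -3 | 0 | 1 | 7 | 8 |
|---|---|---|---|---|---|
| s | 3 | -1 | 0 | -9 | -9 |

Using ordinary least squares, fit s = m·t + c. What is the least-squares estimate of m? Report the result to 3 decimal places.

Setting ∂/∂m … = 0 gives: 123·m + 13·c = -144;  13·m + 5·c = -16.
det = 123·5 − 13² = 446.
m = ((-144)·5 − 13·(-16))/446 = -256/223; c = (123·(-16) − 13·(-144))/446 = -48/223.

m = -1.148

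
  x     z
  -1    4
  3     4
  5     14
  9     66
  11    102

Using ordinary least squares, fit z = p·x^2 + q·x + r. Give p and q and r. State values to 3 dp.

The normal system MᵀM·[p, q, r]ᵀ = Mᵀz is [[21909, 2211, 237]; [2211, 237, 27]; [237, 27, 5]]·[p, q, r]ᵀ = [18078, 1794, 190]ᵀ.
Solving the 3×3 system (Gaussian elimination) gives p = 487/462, q = -541/231, r = 15/22.

p = 1.054, q = -2.342, r = 0.682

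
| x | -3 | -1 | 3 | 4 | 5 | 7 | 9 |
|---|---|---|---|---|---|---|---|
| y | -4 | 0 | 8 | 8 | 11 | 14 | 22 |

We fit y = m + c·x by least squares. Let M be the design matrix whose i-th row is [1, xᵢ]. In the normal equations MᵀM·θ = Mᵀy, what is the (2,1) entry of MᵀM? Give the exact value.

24

Row 2 ↔ basis x, column 1 ↔ basis 1, so (MᵀM)_{2,1} = Σᵢ x = (-3)·(1) + (-1)·(1) + (3)·(1) + (4)·(1) + (5)·(1) + (7)·(1) + (9)·(1) = 24.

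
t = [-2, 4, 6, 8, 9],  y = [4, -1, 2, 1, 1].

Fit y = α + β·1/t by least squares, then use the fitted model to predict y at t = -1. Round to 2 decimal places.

Compute the Gram sums: Σ1 = 5, Σ1/t = 11/72, Σ1/t·1/t = 1909/5184.
For Xᵀy: Σy = 7, Σ1/t·y = -121/72.
Eliminating β: (1909/5184)·(row 1) − (11/72)·(row 2) gives (589/324)·α = (1909/5184)·7 − (11/72)·(-121/72) = 2449/864, so α = 237/152.
Then β = ((-121/72) − (11/72)·(237/152))/(1909/5184) = -99/19.
At t = -1: ŷ = (237/152)·(1) + (-99/19)·(-1) = 1029/152.

ŷ = 6.77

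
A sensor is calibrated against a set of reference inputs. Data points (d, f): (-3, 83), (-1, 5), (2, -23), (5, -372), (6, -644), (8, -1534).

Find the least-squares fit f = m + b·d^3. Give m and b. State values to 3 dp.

Compute the Gram sums: Σ1 = 6, Σd^3 = 833, Σd^3·d^3 = 325219.
For Aᵀf: Σf = -2485, Σd^3·f = -973442.
So AᵀA·[m, b]ᵀ = Aᵀf: [[6, 833]; [833, 325219]]·[m, b]ᵀ = [-2485, -973442]ᵀ.
Δ = 6·325219 − 833² = 1257425.
m = ((-2485)·325219 − 833·(-973442))/1257425 = 2707971/1257425; b = (6·(-973442) − 833·(-2485))/1257425 = -3770647/1257425.

m = 2.154, b = -2.999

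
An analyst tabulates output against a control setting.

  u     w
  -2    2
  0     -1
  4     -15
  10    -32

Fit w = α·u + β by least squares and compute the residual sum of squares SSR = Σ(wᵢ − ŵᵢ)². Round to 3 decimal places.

From the data, Σu·u = 120, Σu = 12, Σ1 = 4.
For Mᵀw: Σu·w = -384, Σw = -46.
So MᵀM·[α, β]ᵀ = Mᵀw: [[120, 12]; [12, 4]]·[α, β]ᵀ = [-384, -46]ᵀ.
det = 120·4 − 12² = 336.
α = ((-384)·4 − 12·(-46))/336 = -41/14; β = (120·(-46) − 12·(-384))/336 = -19/7.
Residuals: -8/7, 12/7, -4/7, 0; SSR = 32/7.

SSR = 4.571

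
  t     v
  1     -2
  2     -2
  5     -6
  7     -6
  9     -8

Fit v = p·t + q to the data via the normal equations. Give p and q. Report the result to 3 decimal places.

From the data, Σt·t = 160, Σt = 24, Σ1 = 5.
Right-hand side: Σt·v = -150, Σv = -24.
So XᵀX·[p, q]ᵀ = Xᵀv: [[160, 24]; [24, 5]]·[p, q]ᵀ = [-150, -24]ᵀ.
det = 160·5 − 24² = 224.
p = ((-150)·5 − 24·(-24))/224 = -87/112; q = (160·(-24) − 24·(-150))/224 = -15/14.

p = -0.777, q = -1.071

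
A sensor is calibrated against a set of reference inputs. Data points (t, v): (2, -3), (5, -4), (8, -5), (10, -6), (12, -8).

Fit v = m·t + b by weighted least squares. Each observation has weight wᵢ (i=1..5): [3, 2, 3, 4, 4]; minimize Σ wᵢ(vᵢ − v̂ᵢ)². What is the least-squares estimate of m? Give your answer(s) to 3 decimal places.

From the data, Σwᵢ·t·t = 1230, Σwᵢ·t = 128, Σwᵢ·1 = 16.
And Σwᵢ·t·v = -802, Σwᵢ·v = -88.
So XᵀWX·[m, b]ᵀ = XᵀWv: [[1230, 128]; [128, 16]]·[m, b]ᵀ = [-802, -88]ᵀ.
Δ = 1230·16 − 128² = 3296.
m = ((-802)·16 − 128·(-88))/3296 = -49/103; b = (1230·(-88) − 128·(-802))/3296 = -349/206.

m = -0.476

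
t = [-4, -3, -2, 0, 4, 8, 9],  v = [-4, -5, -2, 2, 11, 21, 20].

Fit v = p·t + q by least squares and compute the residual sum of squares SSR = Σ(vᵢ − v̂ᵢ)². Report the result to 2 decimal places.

SSR = 10.20

Sums needed: Σt·t = 190, Σt = 12, Σ1 = 7.
For Xᵀv: Σt·v = 427, Σv = 43.
So XᵀX·[p, q]ᵀ = Xᵀv: [[190, 12]; [12, 7]]·[p, q]ᵀ = [427, 43]ᵀ.
det = 190·7 − 12² = 1186.
p = (427·7 − 12·43)/1186 = 2473/1186; q = (190·43 − 12·427)/1186 = 1523/593.
Residuals: 1051/593, -1557/1186, -236/593, -337/593, 54/593, 1038/593, -1583/1186; SSR = 12097/1186.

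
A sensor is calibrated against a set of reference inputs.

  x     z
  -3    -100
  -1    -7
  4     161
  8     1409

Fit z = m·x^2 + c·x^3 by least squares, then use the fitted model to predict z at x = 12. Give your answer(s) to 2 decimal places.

ẑ = 4902.27

Entries of MᵀM: Σx^2·x^2 = 4434, Σx^2·x^3 = 33548, Σx^3·x^3 = 266970.
And Σx^2·z = 91845, Σx^3·z = 734419.
Δ = 4434·266970 − 33548² = 58276676.
m = (91845·266970 − 33548·734419)/58276676 = -59214481/29138338; c = (4434·734419 − 33548·91845)/58276676 = 87598893/29138338.
At x = 12: ẑ = (-59214481/29138338)·(144) + (87598893/29138338)·(1728) = 71422000920/14569169.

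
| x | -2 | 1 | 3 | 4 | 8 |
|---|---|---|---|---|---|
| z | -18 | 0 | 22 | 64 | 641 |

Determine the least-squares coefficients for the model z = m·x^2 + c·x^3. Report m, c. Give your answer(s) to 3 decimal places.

AᵀA·[m, c]ᵀ = Aᵀz reads: 4450·m + 34004·c = 42174;  34004·m + 267034·c = 333026.
Determinant 4450·267034 − 34004² = 32029284.
m = (42174·267034 − 34004·333026)/32029284 = -15581047/8007321; c = (4450·333026 − 34004·42174)/32029284 = 11970251/8007321.

m = -1.946, c = 1.495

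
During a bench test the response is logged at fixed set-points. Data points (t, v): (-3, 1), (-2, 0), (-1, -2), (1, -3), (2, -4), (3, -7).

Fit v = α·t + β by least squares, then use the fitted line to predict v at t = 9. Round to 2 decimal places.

Sums needed: Σt·t = 28, Σt = 0, Σ1 = 6.
For Xᵀv: Σt·v = -33, Σv = -15.
XᵀX·[α, β]ᵀ = Xᵀv becomes [[28, 0]; [0, 6]]·[α, β]ᵀ = [-33, -15]ᵀ.
Determinant 28·6 − 0² = 168.
α = ((-33)·6 − 0·(-15))/168 = -33/28; β = (28·(-15) − 0·(-33))/168 = -5/2.
At t = 9: v̂ = (-33/28)·(9) + (-5/2)·(1) = -367/28.

v̂ = -13.11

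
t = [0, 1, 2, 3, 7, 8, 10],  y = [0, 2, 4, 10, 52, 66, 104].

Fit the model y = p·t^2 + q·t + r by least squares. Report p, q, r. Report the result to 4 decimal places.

p = 1.0195, q = 0.1674, r = 0.1979

The normal equations are: 16595·p + 1891·q + 227·r = 17280;  1891·p + 227·q + 31·r = 1972;  227·p + 31·q + 7·r = 238.
Inverting the 3×3 Gram matrix, [p, q, r]ᵀ = [39167/38418, 6431/38418, 1267/6403]ᵀ.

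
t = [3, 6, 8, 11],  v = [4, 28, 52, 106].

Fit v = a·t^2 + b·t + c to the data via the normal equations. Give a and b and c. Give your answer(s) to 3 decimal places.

Compute the Gram sums: Σt^2·t^2 = 20114, Σt^2·t = 2086, Σt^2 = 230, Σt·t = 230, Σt = 28, Σ1 = 4.
Right-hand side: Σt^2·v = 17198, Σt·v = 1762, Σv = 190.
Normal equations: [[20114, 2086, 230]; [2086, 230, 28]; [230, 28, 4]]·[a, b, c]ᵀ = [17198, 1762, 190]ᵀ.
Row-reducing yields a = 1, b = -22/17, c = -16/17.

a = 1.000, b = -1.294, c = -0.941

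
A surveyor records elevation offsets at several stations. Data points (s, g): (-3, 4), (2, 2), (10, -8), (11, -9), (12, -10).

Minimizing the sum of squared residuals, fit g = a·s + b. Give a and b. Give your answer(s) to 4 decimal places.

a = -0.9965, b = 2.1778

MᵀM·[a, b]ᵀ = Mᵀg reads: 378·a + 32·b = -307;  32·a + 5·b = -21.
(Σs·s = 378, Σs = 32, Σ1 = 5, Σs·g = -307, Σg = -21.)
Determinant 378·5 − 32² = 866.
a = ((-307)·5 − 32·(-21))/866 = -863/866; b = (378·(-21) − 32·(-307))/866 = 943/433.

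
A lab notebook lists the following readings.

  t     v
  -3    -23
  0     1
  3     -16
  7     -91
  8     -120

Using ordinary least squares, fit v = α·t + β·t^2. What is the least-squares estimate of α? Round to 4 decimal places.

AᵀA·[α, β]ᵀ = Aᵀv reads: 131·α + 855·β = -1576;  855·α + 6659·β = -12490.
Determinant 131·6659 − 855² = 141304.
α = ((-1576)·6659 − 855·(-12490))/141304 = 92183/70652; β = (131·(-12490) − 855·(-1576))/141304 = -144355/70652.

α = 1.3047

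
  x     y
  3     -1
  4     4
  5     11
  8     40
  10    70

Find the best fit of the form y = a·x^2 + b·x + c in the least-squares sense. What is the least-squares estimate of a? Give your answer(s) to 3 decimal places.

a = 0.900

Normal-equation sums: Σx^2·x^2 = 15058, Σx^2·x = 1728, Σx^2 = 214, Σx·x = 214, Σx = 30, Σ1 = 5.
For Aᵀy: Σx^2·y = 9890, Σx·y = 1088, Σy = 124.
Normal equations: [[15058, 1728, 214]; [1728, 214, 30]; [214, 30, 5]]·[a, b, c]ᵀ = [9890, 1088, 124]ᵀ.
Inverting the 3×3 Gram matrix, [a, b, c]ᵀ = [3849/4279, -6970/4279, -16798/4279]ᵀ.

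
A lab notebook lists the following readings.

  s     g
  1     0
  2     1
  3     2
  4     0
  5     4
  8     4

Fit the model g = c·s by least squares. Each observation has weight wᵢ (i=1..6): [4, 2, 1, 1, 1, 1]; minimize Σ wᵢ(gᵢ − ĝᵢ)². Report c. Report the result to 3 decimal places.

c = 0.492

XᵀWX·[c]ᵀ = XᵀWg reads: 126·c = 62.
Hence c = 62 / 126 ≈ 0.492063.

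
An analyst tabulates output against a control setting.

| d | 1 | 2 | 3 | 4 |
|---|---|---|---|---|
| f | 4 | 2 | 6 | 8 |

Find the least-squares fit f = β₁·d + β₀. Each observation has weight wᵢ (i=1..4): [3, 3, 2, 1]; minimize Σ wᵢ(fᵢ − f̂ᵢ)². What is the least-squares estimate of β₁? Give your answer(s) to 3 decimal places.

β₁ = 1.325

Compute the Gram sums: Σwᵢ·d·d = 49, Σwᵢ·d = 19, Σwᵢ·1 = 9.
For AᵀWf: Σwᵢ·d·f = 92, Σwᵢ·f = 38.
AᵀWA·[β₁, β₀]ᵀ = AᵀWf becomes [[49, 19]; [19, 9]]·[β₁, β₀]ᵀ = [92, 38]ᵀ.
Eliminating β₀: 9·(row 1) − 19·(row 2) gives 80·β₁ = 9·92 − 19·38 = 106, so β₁ = 53/40.
Then β₀ = (38 − 19·(53/40))/9 = 57/40.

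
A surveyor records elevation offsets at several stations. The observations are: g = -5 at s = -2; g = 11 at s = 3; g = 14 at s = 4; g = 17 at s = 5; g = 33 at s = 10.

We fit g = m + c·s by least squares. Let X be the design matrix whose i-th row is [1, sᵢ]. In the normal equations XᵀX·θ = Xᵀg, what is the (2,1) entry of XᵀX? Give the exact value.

Row 2 ↔ basis s, column 1 ↔ basis 1, so (XᵀX)_{2,1} = Σᵢ s = (-2)·(1) + (3)·(1) + (4)·(1) + (5)·(1) + (10)·(1) = 20.

20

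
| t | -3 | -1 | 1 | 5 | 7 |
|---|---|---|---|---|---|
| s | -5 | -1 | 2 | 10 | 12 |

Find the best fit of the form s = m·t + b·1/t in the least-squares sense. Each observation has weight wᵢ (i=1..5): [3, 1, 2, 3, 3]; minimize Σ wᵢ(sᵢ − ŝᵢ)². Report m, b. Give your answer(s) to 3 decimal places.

The normal equations are: 252·m + 12·b = 452;  12·m + (12916/3675)·b = 148/7.
Δ = 252·(12916/3675) − 12² = 129792/175.
m = (452·(12916/3675) − 12·(148/7))/(129792/175) = 153301/85176; b = (252·(148/7) − 12·452)/(129792/175) = -175/1352.

m = 1.800, b = -0.129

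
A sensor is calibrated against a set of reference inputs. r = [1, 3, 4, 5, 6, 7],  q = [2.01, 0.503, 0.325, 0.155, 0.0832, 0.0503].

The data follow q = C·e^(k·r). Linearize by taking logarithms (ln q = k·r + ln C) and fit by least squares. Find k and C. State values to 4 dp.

k = -0.6170, C = 3.5417

Let Y = ln q. Fitting Y = k·r + ln C by least squares:
Σr = 26.0000, Σ(r)² = 136.0000, Σln q = -8.4535, Σr·ln q = -51.0280.
Equations: 136.0000·k + 26.0000·ln C = -51.0280;  26.0000·k + 6·ln C = -8.4535.
Δ = 136.0000·6 − (26.0000)² = 140.0000; k = (-51.0280·6 − 26.0000·-8.4535)/140.0000 = -0.61697, ln C = (136.0000·-8.4535 − 26.0000·-51.0280)/140.0000 = 1.26462, so C = exp(1.26462) = 3.54173.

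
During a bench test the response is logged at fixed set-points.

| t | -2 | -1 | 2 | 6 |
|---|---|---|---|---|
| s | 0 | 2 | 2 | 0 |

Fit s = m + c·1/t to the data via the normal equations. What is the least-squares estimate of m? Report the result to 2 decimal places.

Forming XᵀX = [[4, -5/6]; [-5/6, 55/36]] and Xᵀs = [4, -1]ᵀ gives XᵀX·[m, c]ᵀ = Xᵀs.
Eliminating c: (55/36)·(row 1) − (-5/6)·(row 2) gives (65/12)·m = (55/36)·4 − (-5/6)·(-1) = 95/18, so m = 38/39.
Then c = ((-1) − (-5/6)·(38/39))/(55/36) = -8/65.

m = 0.97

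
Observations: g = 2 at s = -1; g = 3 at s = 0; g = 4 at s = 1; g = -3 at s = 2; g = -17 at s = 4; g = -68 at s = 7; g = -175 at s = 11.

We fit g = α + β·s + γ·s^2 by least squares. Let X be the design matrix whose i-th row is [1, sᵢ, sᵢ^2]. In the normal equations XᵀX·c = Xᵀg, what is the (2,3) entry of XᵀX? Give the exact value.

Row 2 ↔ basis s, column 3 ↔ basis s^2, so (XᵀX)_{2,3} = Σᵢ (s)·(s^2) = (-1)·(1) + (0)·(0) + (1)·(1) + (2)·(4) + (4)·(16) + (7)·(49) + (11)·(121) = 1746.

1746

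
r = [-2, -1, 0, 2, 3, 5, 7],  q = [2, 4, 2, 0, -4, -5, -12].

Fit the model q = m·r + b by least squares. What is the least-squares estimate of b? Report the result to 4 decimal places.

The normal system XᵀX·[m, b]ᵀ = Xᵀq is [[92, 14]; [14, 7]]·[m, b]ᵀ = [-129, -13]ᵀ.
Determinant 92·7 − 14² = 448.
m = ((-129)·7 − 14·(-13))/448 = -103/64; b = (92·(-13) − 14·(-129))/448 = 305/224.

b = 1.3616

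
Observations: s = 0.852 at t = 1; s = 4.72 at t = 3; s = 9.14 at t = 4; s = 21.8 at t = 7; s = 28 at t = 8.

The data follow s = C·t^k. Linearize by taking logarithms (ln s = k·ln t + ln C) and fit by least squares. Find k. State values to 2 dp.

k = 1.68

Let Y = ln s. Fitting Y = k·ln t + ln C by least squares:
Over the data: Σln t = 6.5103, Σ(ln t)² = 11.2394, Σln s = 10.0184, Σln t·ln s = 17.6985.
Normal system: [[11.2394, 6.5103]; [6.5103, 5]]·[k, ln C]ᵀ = [17.6985, 10.0184]ᵀ.
Slope k = (n·Σln t·ln s − Σln t·Σln s)/(n·Σ(ln t)² − (Σln t)²) = (5·17.6985 − 6.5103·10.0184)/13.8136 = 1.68457; ln C = (Σln s − k·Σln t)/n = -0.18972.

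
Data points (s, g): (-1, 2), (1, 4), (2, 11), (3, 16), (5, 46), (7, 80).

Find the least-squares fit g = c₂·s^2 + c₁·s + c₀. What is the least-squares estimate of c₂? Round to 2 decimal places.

c₂ = 1.43

Forming XᵀX = [[3125, 503, 89]; [503, 89, 17]; [89, 17, 6]] and Xᵀg = [5264, 862, 159]ᵀ gives XᵀX·[c₂, c₁, c₀]ᵀ = Xᵀg.
Solving the 3×3 system (Gaussian elimination) gives c₂ = 661/462, c₁ = 2977/2310, c₀ = 626/385.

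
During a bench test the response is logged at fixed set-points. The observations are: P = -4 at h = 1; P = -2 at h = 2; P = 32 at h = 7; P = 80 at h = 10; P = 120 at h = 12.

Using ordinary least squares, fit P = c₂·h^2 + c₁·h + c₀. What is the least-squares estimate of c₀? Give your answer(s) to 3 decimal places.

c₀ = -2.308

The normal system MᵀM·[c₂, c₁, c₀]ᵀ = MᵀP is [[33154, 3080, 298]; [3080, 298, 32]; [298, 32, 5]]·[c₂, c₁, c₀]ᵀ = [26836, 2456, 226]ᵀ.
Inverting the 3×3 Gram matrix, [c₂, c₁, c₀]ᵀ = [3672/3523, -8044/3523, -30/13]ᵀ.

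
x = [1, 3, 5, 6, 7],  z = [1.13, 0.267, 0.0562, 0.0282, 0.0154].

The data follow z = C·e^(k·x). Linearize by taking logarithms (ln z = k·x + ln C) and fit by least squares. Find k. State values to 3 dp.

k = -0.726

Let Y = ln z. Fitting Y = k·x + ln C by least squares:
AᵀA = [[120.0000, 22.0000]; [22.0000, 5]], rhs = [-68.8578, -11.8189]ᵀ  (here Σx = 22.0000, Σ(x)² = 120.0000, Σln z = -11.8189, Σx·ln z = -68.8578).
Δ = 120.0000·5 − (22.0000)² = 116.0000; k = (-68.8578·5 − 22.0000·-11.8189)/116.0000 = -0.72648, ln C = (120.0000·-11.8189 − 22.0000·-68.8578)/116.0000 = 0.83274.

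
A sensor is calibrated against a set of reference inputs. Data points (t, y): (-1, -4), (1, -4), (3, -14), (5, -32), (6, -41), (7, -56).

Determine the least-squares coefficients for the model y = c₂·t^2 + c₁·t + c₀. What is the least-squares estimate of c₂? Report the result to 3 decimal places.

Compute the Gram sums: Σt^2·t^2 = 4405, Σt^2·t = 711, Σt^2 = 121, Σt·t = 121, Σt = 21, Σ1 = 6.
Moment sums: Σt^2·y = -5154, Σt·y = -840, Σy = -151.
Normal equations: [[4405, 711, 121]; [711, 121, 21]; [121, 21, 6]]·[c₂, c₁, c₀]ᵀ = [-5154, -840, -151]ᵀ.
Row-reducing yields c₂ = -1592/1601, c₁ = -4317/8005, c₀ = -25823/8005.

c₂ = -0.994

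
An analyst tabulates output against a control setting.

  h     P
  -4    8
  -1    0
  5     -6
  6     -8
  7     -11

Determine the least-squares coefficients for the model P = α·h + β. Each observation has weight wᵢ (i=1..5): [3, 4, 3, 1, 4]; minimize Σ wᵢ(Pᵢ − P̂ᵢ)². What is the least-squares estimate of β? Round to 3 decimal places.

β = 0.319

Entries of AᵀWA: Σwᵢ·h·h = 359, Σwᵢ·h = 33, Σwᵢ·1 = 15.
Moment sums: Σwᵢ·h·P = -542, Σwᵢ·P = -46.
Normal equations: [[359, 33]; [33, 15]]·[α, β]ᵀ = [-542, -46]ᵀ.
det = 359·15 − 33² = 4296.
α = ((-542)·15 − 33·(-46))/4296 = -551/358; β = (359·(-46) − 33·(-542))/4296 = 343/1074.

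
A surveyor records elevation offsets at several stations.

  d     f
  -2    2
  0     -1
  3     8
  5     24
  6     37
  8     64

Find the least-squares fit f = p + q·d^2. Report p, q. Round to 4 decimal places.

p = -1.3395, q = 1.0293

From the data, Σ1 = 6, Σd^2 = 138, Σd^2·d^2 = 6114.
And Σf = 134, Σd^2·f = 6108.
MᵀM·[p, q]ᵀ = Mᵀf becomes [[6, 138]; [138, 6114]]·[p, q]ᵀ = [134, 6108]ᵀ.
Eliminating q: 6114·(row 1) − 138·(row 2) gives 17640·p = 6114·134 − 138·6108 = -23628, so p = -1969/1470.
Then q = (6108 − 138·(-1969/1470))/6114 = 1513/1470.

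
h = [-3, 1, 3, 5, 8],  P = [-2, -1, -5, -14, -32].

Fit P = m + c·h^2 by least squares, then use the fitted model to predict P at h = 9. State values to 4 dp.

From the data, Σ1 = 5, Σh^2 = 108, Σh^2·h^2 = 4884.
Moment sums: ΣP = -54, Σh^2·P = -2462.
AᵀA·[m, c]ᵀ = AᵀP becomes [[5, 108]; [108, 4884]]·[m, c]ᵀ = [-54, -2462]ᵀ.
Determinant 5·4884 − 108² = 12756.
m = ((-54)·4884 − 108·(-2462))/12756 = 180/1063; c = (5·(-2462) − 108·(-54))/12756 = -3239/6378.
At h = 9: P̂ = (180/1063)·(1) + (-3239/6378)·(81) = -87093/2126.

P̂ = -40.9657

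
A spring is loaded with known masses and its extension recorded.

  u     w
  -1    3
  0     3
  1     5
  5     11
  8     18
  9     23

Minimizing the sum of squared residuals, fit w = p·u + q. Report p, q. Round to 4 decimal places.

p = 1.9380, q = 3.3942

Normal-equation sums: Σu·u = 172, Σu = 22, Σ1 = 6.
For Xᵀw: Σu·w = 408, Σw = 63.
Normal equations: [[172, 22]; [22, 6]]·[p, q]ᵀ = [408, 63]ᵀ.
det = 172·6 − 22² = 548.
p = (408·6 − 22·63)/548 = 531/274; q = (172·63 − 22·408)/548 = 465/137.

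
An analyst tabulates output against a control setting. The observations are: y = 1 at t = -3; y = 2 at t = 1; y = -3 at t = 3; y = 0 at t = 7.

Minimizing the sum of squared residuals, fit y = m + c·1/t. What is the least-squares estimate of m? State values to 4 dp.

m = -0.2079

With design matrix A, AᵀA = [[4, 8/7]; [8/7, 548/441]] and Aᵀy = [0, 2/3]ᵀ.
Δ = 4·(548/441) − (8/7)² = 1616/441.
m = (0·(548/441) − (8/7)·(2/3))/(1616/441) = -21/101; c = (4·(2/3) − (8/7)·0)/(1616/441) = 147/202.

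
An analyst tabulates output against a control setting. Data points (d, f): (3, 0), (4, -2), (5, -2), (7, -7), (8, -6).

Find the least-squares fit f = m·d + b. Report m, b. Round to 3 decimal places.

Compute the Gram sums: Σd·d = 163, Σd = 27, Σ1 = 5.
And Σd·f = -115, Σf = -17.
Normal equations: [[163, 27]; [27, 5]]·[m, b]ᵀ = [-115, -17]ᵀ.
Δ = 163·5 − 27² = 86.
m = ((-115)·5 − 27·(-17))/86 = -58/43; b = (163·(-17) − 27·(-115))/86 = 167/43.

m = -1.349, b = 3.884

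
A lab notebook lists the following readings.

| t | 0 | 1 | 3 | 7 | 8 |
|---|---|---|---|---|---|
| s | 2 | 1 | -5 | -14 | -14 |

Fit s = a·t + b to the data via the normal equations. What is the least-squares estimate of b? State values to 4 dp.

b = 2.2283

The normal system AᵀA·[a, b]ᵀ = Aᵀs is [[123, 19]; [19, 5]]·[a, b]ᵀ = [-224, -30]ᵀ.
Determinant 123·5 − 19² = 254.
a = ((-224)·5 − 19·(-30))/254 = -275/127; b = (123·(-30) − 19·(-224))/254 = 283/127.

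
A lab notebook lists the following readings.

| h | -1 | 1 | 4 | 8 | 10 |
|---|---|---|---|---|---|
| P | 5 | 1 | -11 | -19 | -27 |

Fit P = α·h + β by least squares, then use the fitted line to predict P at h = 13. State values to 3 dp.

P̂ = -34.991

MᵀM·[α, β]ᵀ = MᵀP reads: 182·α + 22·β = -470;  22·α + 5·β = -51.
det = 182·5 − 22² = 426.
α = ((-470)·5 − 22·(-51))/426 = -614/213; β = (182·(-51) − 22·(-470))/426 = 529/213.
At h = 13: P̂ = (-614/213)·(13) + (529/213)·(1) = -7453/213.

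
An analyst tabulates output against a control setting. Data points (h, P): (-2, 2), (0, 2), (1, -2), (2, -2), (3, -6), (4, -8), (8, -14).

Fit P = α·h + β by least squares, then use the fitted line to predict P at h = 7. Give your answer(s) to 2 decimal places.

P̂ = -12.29

Compute the Gram sums: Σh·h = 98, Σh = 16, Σ1 = 7.
Right-hand side: Σh·P = -172, ΣP = -28.
MᵀM·[α, β]ᵀ = MᵀP becomes [[98, 16]; [16, 7]]·[α, β]ᵀ = [-172, -28]ᵀ.
Δ = 98·7 − 16² = 430.
α = ((-172)·7 − 16·(-28))/430 = -378/215; β = (98·(-28) − 16·(-172))/430 = 4/215.
At h = 7: P̂ = (-378/215)·(7) + (4/215)·(1) = -2642/215.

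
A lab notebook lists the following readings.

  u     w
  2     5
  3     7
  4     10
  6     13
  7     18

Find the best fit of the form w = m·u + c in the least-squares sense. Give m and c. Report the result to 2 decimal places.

From the data, Σu·u = 114, Σu = 22, Σ1 = 5.
For Aᵀw: Σu·w = 275, Σw = 53.
AᵀA·[m, c]ᵀ = Aᵀw becomes [[114, 22]; [22, 5]]·[m, c]ᵀ = [275, 53]ᵀ.
Eliminating c: 5·(row 1) − 22·(row 2) gives 86·m = 5·275 − 22·53 = 209, so m = 209/86.
Then c = (53 − 22·(209/86))/5 = -4/43.

m = 2.43, c = -0.09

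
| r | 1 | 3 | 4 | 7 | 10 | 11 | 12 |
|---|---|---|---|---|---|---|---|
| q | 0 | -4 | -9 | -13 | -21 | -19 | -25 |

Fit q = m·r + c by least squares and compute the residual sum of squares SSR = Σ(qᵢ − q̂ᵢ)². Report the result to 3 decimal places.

SSR = 16.067

Sums needed: Σr·r = 440, Σr = 48, Σ1 = 7.
Right-hand side: Σr·q = -858, Σq = -91.
Normal equations: [[440, 48]; [48, 7]]·[m, c]ᵀ = [-858, -91]ᵀ.
det = 440·7 − 48² = 776.
m = ((-858)·7 − 48·(-91))/776 = -819/388; c = (440·(-91) − 48·(-858))/776 = 143/97.
Residuals: 247/388, 333/388, -197/97, 117/388, -265/194, 1065/388, -111/97; SSR = 3117/194.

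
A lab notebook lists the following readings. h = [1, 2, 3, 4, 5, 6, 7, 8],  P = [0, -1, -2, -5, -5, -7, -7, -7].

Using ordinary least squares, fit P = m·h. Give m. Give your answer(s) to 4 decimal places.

Normal-equation sums: Σh·h = 204.
And Σh·P = -200.
Hence m = -200 / 204 ≈ -0.980392.

m = -0.9804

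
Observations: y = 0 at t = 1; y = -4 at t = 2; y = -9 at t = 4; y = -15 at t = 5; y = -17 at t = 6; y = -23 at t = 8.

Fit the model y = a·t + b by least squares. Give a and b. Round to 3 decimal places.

a = -3.310, b = 3.010

From the data, Σt·t = 146, Σt = 26, Σ1 = 6.
And Σt·y = -405, Σy = -68.
So MᵀM·[a, b]ᵀ = Mᵀy: [[146, 26]; [26, 6]]·[a, b]ᵀ = [-405, -68]ᵀ.
Determinant 146·6 − 26² = 200.
a = ((-405)·6 − 26·(-68))/200 = -331/100; b = (146·(-68) − 26·(-405))/200 = 301/100.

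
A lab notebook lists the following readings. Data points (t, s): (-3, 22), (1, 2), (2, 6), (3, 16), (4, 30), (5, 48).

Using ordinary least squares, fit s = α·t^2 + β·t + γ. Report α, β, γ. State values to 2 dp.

α = 2.10, β = -0.98, γ = 0.18

Compute the Gram sums: Σt^2·t^2 = 1060, Σt^2·t = 198, Σt^2 = 64, Σt·t = 64, Σt = 12, Σ1 = 6.
And Σt^2·s = 2048, Σt·s = 356, Σs = 124.
AᵀA·[α, β, γ]ᵀ = Aᵀs becomes [[1060, 198, 64]; [198, 64, 12]; [64, 12, 6]]·[α, β, γ]ᵀ = [2048, 356, 124]ᵀ.
Inverting the 3×3 Gram matrix, [α, β, γ]ᵀ = [3218/1529, -7516/7645, 1402/7645]ᵀ.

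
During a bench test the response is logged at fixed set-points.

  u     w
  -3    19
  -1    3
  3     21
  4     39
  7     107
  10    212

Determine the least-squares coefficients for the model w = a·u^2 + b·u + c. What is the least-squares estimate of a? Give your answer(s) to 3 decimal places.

a = 2.034

Setting ∂/∂a … = 0 gives: 12820·a + 1406·b + 184·c = 27430;  1406·a + 184·b + 20·c = 3028;  184·a + 20·b + 6·c = 401.
Inverting the 3×3 Gram matrix, [a, b, c]ᵀ = [326177/160365, 108077/160365, 236473/106910]ᵀ.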